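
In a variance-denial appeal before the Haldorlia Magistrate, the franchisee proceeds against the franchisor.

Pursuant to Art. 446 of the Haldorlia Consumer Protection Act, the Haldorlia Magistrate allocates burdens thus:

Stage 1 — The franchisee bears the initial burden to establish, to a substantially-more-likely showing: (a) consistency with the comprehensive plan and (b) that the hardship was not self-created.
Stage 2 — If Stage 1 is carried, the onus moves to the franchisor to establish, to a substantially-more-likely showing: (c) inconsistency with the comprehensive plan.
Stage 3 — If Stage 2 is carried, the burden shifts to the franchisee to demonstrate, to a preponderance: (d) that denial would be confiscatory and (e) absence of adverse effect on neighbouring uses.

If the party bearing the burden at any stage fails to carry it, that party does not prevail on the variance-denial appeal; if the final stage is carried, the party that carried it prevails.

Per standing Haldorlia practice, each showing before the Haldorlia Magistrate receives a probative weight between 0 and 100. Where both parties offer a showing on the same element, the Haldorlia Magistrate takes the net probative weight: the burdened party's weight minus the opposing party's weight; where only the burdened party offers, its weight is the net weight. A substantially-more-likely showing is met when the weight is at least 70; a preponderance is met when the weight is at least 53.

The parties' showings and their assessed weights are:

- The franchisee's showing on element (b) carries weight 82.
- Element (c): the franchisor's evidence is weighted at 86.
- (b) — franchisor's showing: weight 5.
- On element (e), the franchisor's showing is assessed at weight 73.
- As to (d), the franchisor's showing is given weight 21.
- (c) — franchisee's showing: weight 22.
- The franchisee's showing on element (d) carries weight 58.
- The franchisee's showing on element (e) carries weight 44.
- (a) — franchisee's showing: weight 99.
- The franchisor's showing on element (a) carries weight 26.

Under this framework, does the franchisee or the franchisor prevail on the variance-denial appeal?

franchisee

Stage 1 (franchisee, a substantially-more-likely showing, weight is at least 70): (a) net 99−26=73 ≥ 70 — meets; (b) net 82−5=77 ≥ 70 — meets.
  All elements met. The burden passes to the franchisor.
Stage 2 (franchisor, a substantially-more-likely showing, weight is at least 70): (c) net 86−22=64 < 70 — fails.
  The franchisor does not carry Stage 2.
The franchisee prevails.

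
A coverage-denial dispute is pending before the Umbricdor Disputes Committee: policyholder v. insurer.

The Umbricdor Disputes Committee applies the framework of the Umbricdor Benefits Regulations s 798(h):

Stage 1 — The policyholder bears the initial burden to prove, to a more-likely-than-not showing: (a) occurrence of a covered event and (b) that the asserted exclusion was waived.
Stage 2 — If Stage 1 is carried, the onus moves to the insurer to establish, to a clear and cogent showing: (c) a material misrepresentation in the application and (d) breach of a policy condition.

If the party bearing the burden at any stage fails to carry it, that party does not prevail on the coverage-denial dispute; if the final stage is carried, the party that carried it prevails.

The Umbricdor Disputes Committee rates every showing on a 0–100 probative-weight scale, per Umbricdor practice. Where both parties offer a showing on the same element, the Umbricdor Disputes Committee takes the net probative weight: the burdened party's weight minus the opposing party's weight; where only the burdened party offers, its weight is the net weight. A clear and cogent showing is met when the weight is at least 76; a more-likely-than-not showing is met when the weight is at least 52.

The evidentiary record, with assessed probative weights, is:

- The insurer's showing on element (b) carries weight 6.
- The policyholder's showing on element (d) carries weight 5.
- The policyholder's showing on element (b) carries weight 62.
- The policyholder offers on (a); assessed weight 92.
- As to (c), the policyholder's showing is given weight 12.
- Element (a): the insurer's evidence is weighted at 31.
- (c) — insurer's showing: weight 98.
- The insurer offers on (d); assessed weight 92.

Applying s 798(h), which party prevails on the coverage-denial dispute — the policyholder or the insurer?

insurer

At Stage 1 the policyholder must meet a more-likely-than-not showing (weight is at least 52): on (a) the weight is 92 less the opposing 31 gives net 61, which does reach 52, so (a) meets the standard; on (b) the weight is 62 less the opposing 6 gives net 56, ≥ 52, so (b) meets the standard.
  Stage 1 is satisfied; the onus moves to the insurer.
At Stage 2 the insurer must meet a clear and cogent showing (weight is at least 76): on (c) the weight is 98 less the opposing 12 gives net 86, ≥ 76, so (c) meets the standard; on (d) the weight is 92 less the opposing 5 gives net 87, ≥ 76, so (d) meets the standard.
  All elements met at the final stage.
All stages carried — the insurer prevails.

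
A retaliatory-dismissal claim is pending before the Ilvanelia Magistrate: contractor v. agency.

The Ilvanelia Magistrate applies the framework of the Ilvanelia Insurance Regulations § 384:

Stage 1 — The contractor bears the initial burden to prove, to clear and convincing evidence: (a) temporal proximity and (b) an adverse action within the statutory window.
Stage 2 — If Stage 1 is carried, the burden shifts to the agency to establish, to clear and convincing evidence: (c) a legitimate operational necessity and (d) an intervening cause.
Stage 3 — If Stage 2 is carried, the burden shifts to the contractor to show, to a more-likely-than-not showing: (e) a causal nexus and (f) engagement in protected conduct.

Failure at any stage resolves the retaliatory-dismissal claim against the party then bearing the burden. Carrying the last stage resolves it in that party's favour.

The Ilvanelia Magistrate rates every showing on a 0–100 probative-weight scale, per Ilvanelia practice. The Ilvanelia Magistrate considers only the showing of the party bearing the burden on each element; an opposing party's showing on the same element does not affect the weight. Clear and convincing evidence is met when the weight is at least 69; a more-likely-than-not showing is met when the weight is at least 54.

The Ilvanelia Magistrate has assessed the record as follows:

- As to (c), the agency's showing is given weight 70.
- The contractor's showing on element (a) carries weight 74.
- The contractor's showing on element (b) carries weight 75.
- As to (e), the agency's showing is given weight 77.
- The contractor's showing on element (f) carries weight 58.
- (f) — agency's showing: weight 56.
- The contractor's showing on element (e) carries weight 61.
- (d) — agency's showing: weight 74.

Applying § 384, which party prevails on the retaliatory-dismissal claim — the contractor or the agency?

contractor

Stage 1 — burden on contractor; standard: clear and convincing evidence (weight is at least 69).
    (a): 74 ≥ 69 [met]
    (b): 75 ≥ 69 [met]
  Stage 1 is satisfied; the onus moves to the agency.
Stage 2 — burden on agency; standard: clear and convincing evidence (weight is at least 69).
    (c): 70 ≥ 69 [met]
    (d): 74 ≥ 69 [met]
  All elements met. The burden passes to the contractor.
Stage 3 — burden on contractor; standard: a more-likely-than-not showing (weight is at least 54).
    (e): 61 (agency's 77 disregarded) ≥ 54 [met]
    (f): 58 (agency's 56 disregarded) ≥ 54 [met]
  All elements met at the final stage.
All stages carried — the contractor prevails.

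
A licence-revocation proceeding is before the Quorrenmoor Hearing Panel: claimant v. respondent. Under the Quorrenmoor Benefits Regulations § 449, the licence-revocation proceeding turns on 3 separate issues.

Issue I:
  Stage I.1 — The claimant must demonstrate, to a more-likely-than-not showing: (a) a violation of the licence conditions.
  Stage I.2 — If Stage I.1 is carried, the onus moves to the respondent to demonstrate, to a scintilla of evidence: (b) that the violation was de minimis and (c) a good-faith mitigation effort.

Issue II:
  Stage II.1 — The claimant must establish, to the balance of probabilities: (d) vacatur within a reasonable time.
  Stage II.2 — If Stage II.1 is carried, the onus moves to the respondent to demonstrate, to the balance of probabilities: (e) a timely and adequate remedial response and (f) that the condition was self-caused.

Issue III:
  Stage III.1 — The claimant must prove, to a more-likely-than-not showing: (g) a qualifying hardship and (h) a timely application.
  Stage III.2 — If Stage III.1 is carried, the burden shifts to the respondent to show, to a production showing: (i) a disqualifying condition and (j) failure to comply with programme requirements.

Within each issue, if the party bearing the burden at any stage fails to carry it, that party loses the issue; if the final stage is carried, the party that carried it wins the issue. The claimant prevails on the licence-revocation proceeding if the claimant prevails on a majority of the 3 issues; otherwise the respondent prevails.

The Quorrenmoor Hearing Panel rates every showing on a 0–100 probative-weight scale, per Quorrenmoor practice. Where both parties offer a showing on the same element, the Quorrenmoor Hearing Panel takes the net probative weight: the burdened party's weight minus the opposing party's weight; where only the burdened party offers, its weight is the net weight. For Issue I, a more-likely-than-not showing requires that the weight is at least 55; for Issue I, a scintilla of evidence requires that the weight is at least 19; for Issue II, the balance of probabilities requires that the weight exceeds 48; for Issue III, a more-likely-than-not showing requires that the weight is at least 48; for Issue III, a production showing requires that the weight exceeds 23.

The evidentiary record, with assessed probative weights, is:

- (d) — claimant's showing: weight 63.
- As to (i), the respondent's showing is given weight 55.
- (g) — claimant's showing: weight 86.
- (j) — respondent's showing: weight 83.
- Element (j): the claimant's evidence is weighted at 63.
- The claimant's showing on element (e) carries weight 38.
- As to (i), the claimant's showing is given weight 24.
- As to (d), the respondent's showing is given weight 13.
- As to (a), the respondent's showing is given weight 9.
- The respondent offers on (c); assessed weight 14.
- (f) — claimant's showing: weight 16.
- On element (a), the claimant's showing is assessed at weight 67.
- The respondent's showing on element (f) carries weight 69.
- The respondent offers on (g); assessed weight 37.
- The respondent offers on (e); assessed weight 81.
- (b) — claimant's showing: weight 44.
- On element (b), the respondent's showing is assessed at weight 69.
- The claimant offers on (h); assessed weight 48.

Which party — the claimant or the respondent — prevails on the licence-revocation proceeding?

claimant

— Issue I —
At Stage I.1 the claimant must meet a more-likely-than-not showing (weight is at least 55): on (a) the weight is 67 less the opposing 9 gives net 58, which does reach 55, so (a) meets the standard.
  All elements met. The burden passes to the respondent.
At Stage I.2 the respondent must meet a scintilla of evidence (weight is at least 19): on (b) the weight is 69 less the opposing 44 gives net 25, ≥ 19, so (b) meets the standard; on (c) the weight is 14, which does not reach 19, so (c) does not meet the standard.
  Not every element is met, so the respondent fails to carry Stage I.2.
So the claimant prevails on this issue.
— Issue II —
At Stage II.1 the claimant must meet the balance of probabilities (weight exceeds 48): on (d) the weight is 63 less the opposing 13 gives net 50, which does exceed 48, so (d) meets the standard.
  Stage II.1 carried; the burden shifts to the respondent.
At Stage II.2 the respondent must meet the balance of probabilities (weight exceeds 48): on (e) the weight is 81 less the opposing 38 gives net 43, which does not exceed 48, so (e) does not meet the standard; on (f) the weight is 69 less the opposing 16 gives net 53, which does exceed 48, so (f) meets the standard.
  Not every element is met, so the respondent fails to carry Stage II.2.
So the claimant prevails on this issue.
— Issue III —
Stage III.1 — burden on claimant; standard: a more-likely-than-not showing (weight is at least 48).
    (g): 86 − 37 = 49 ≥ 48 [met]
    (h): 48 ≥ 48 [met]
  The claimant carries Stage III.1; the respondent now bears the burden.
Stage III.2 — burden on respondent; standard: a production showing (weight exceeds 23).
    (i): 55 − 24 = 31 > 23 [met]
    (j): 83 − 63 = 20 ≤ 23 [not met]
  Not every element is met, so the respondent fails to carry Stage III.2.
So the claimant prevails on this issue.
Per-issue: Issue I → claimant; Issue II → claimant; Issue III → claimant. The claimant must prevail on a majority of issues; overall, the claimant prevails.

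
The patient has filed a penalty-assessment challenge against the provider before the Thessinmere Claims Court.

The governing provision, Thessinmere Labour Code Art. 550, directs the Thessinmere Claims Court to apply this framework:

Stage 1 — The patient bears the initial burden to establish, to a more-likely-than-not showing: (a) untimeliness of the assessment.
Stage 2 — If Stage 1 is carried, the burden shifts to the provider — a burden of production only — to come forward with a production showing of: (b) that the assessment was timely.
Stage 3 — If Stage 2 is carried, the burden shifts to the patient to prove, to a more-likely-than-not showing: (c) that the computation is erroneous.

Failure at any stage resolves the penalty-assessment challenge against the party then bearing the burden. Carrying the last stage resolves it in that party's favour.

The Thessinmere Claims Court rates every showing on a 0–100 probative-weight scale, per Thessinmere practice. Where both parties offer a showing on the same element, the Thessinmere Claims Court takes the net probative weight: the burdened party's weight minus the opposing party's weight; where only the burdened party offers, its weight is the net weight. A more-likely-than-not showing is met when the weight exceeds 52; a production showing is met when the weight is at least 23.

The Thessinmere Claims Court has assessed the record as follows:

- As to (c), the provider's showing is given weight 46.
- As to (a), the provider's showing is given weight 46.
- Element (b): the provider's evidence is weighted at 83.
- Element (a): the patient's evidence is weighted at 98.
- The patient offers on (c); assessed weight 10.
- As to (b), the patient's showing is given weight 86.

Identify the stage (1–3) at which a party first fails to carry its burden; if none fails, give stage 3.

stage 1

Stage 1 — burden on patient; standard: a more-likely-than-not showing (weight exceeds 52).
    (a): 98 − 46 = 52 ≤ 52 [not met]
  Stage 1 not carried; the patient fails its burden.
The provider prevails.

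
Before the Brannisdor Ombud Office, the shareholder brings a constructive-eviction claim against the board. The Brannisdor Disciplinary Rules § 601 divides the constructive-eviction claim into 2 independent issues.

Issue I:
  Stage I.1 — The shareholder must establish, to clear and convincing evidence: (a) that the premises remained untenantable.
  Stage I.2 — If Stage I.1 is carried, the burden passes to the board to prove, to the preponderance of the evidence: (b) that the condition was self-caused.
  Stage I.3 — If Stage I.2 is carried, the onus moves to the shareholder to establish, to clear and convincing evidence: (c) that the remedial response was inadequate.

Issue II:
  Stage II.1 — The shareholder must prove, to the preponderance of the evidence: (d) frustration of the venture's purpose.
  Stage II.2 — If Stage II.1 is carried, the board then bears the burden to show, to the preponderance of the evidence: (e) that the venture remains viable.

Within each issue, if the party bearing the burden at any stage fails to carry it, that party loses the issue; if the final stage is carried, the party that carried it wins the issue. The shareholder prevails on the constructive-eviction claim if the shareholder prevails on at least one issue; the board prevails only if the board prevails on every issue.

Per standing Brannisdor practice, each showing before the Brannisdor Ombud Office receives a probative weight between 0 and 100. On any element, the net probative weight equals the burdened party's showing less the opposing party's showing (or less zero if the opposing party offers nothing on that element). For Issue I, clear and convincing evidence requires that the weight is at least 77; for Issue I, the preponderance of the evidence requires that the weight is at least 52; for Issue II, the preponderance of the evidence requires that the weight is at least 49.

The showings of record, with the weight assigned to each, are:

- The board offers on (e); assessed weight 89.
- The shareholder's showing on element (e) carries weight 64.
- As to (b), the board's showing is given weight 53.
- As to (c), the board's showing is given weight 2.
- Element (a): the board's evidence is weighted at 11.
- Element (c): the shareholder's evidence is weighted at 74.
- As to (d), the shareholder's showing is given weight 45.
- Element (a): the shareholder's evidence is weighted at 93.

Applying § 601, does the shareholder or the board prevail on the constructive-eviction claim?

— Issue I —
At Stage I.1 the shareholder must meet clear and convincing evidence (weight is at least 77): on (a) the weight is 93 less the opposing 11 gives net 82, which does reach 77, so (a) meets the standard.
  Stage I.1 carried; the burden shifts to the board.
At Stage I.2 the board must meet the preponderance of the evidence (weight is at least 52): on (b) the weight is 53, which does reach 52, so (b) meets the standard.
  All elements met. The burden passes to the shareholder.
At Stage I.3 the shareholder must meet clear and convincing evidence (weight is at least 77): on (c) the weight is 74 less the opposing 2 gives net 72, which does not reach 77, so (c) does not meet the standard.
  Stage I.3 not carried; the shareholder fails its burden.
So the board prevails on this issue.
— Issue II —
Stage II.1 (shareholder, the preponderance of the evidence, weight is at least 49): (d) 45 < 49 — fails.
  Stage II.1 not carried; the shareholder fails its burden.
So the board prevails on this issue.
Per-issue: Issue I → board; Issue II → board. The shareholder must prevail on at least one issue; overall, the board prevails.

board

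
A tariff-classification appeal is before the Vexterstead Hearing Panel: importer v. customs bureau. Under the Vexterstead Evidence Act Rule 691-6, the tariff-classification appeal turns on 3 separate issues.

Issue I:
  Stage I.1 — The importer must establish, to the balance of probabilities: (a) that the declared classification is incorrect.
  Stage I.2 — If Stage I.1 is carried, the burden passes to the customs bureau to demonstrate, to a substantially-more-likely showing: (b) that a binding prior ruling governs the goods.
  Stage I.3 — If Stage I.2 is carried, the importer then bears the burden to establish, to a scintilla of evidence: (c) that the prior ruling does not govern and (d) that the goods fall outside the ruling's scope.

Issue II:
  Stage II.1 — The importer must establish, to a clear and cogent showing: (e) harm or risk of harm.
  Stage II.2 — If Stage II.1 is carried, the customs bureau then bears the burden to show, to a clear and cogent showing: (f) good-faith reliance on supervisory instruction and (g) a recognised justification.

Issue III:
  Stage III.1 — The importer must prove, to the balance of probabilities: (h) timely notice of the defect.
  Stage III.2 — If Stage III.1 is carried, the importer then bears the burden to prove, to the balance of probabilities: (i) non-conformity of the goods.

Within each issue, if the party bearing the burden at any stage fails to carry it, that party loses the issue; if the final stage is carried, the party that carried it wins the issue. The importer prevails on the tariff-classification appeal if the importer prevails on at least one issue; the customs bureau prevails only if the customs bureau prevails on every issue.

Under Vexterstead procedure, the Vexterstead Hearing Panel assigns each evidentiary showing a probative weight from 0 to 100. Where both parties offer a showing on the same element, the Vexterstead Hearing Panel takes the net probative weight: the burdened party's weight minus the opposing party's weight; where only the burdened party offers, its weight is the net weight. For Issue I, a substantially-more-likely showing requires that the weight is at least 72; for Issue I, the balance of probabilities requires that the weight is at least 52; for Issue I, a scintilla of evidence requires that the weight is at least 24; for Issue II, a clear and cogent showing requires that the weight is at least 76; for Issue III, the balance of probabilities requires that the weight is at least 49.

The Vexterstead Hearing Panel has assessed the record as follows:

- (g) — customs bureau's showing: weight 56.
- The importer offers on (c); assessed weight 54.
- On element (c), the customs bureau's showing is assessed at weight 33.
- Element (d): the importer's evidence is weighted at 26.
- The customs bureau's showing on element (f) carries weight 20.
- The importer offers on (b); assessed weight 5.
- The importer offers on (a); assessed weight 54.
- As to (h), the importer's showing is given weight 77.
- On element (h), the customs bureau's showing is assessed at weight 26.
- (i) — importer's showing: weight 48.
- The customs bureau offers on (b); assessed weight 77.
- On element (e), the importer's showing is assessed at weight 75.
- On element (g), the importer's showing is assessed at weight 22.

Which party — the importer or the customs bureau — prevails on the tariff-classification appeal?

customs bureau

— Issue I —
At Stage I.1 the importer must meet the balance of probabilities (weight is at least 52): on (a) the weight is 54, ≥ 52, so (a) meets the standard.
  Stage I.1 is satisfied; the onus moves to the customs bureau.
At Stage I.2 the customs bureau must meet a substantially-more-likely showing (weight is at least 72): on (b) the weight is 77 less the opposing 5 gives net 72, ≥ 72, so (b) meets the standard.
  All elements met. The burden passes to the importer.
At Stage I.3 the importer must meet a scintilla of evidence (weight is at least 24): on (c) the weight is 54 less the opposing 33 gives net 21, < 24, so (c) does not meet the standard; on (d) the weight is 26, ≥ 24, so (d) meets the standard.
  The importer does not carry Stage I.3.
The analysis ends at Stage I.3; the customs bureau prevails on this issue.
— Issue II —
Stage II.1 — burden on importer; standard: a clear and cogent showing (weight is at least 76).
    (e): 75 < 76 [not met]
  Stage II.1 not carried; the importer fails its burden.
The customs bureau prevails on this issue.
— Issue III —
Stage III.1 (importer, the balance of probabilities, weight is at least 49): (h) net 77−26=51 ≥ 49 — meets.
  Stage III.1 carried; the burden remains with the importer.
Stage III.2 (importer, the balance of probabilities, weight is at least 49): (i) 48 < 49 — fails.
  The importer does not carry Stage III.2.
The analysis ends at Stage III.2; the customs bureau prevails on this issue.
Per-issue: Issue I → customs bureau; Issue II → customs bureau; Issue III → customs bureau. The importer must prevail on at least one issue; overall, the customs bureau prevails.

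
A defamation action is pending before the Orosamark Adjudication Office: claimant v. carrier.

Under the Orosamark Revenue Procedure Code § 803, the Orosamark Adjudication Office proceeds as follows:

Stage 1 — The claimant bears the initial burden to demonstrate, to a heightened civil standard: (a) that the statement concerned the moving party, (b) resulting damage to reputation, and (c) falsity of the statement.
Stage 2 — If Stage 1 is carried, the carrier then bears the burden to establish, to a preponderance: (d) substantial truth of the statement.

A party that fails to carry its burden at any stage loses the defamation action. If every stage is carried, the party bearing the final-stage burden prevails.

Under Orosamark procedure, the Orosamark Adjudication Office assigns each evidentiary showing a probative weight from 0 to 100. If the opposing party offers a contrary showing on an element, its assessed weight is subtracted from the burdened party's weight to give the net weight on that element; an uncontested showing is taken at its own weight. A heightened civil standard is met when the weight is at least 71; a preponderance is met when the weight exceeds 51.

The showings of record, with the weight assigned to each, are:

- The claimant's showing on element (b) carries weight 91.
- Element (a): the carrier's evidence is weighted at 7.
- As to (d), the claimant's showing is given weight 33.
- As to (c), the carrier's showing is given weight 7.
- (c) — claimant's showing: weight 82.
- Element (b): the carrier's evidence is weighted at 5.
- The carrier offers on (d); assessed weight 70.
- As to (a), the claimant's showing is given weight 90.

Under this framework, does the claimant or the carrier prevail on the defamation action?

At Stage 1 the claimant must meet a heightened civil standard (weight is at least 71): on (a) the weight is 90 less the opposing 7 gives net 83, ≥ 71, so (a) meets the standard; on (b) the weight is 91 less the opposing 5 gives net 86, which does reach 71, so (b) meets the standard; on (c) the weight is 82 less the opposing 7 gives net 75, which does reach 71, so (c) meets the standard.
  Stage 1 is satisfied; the onus moves to the carrier.
At Stage 2 the carrier must meet a preponderance (weight exceeds 51): on (d) the weight is 70 less the opposing 33 gives net 37, which does not exceed 51, so (d) does not meet the standard.
  Not every element is met, so the carrier fails to carry Stage 2.
The analysis ends at Stage 2; the claimant prevails.

claimant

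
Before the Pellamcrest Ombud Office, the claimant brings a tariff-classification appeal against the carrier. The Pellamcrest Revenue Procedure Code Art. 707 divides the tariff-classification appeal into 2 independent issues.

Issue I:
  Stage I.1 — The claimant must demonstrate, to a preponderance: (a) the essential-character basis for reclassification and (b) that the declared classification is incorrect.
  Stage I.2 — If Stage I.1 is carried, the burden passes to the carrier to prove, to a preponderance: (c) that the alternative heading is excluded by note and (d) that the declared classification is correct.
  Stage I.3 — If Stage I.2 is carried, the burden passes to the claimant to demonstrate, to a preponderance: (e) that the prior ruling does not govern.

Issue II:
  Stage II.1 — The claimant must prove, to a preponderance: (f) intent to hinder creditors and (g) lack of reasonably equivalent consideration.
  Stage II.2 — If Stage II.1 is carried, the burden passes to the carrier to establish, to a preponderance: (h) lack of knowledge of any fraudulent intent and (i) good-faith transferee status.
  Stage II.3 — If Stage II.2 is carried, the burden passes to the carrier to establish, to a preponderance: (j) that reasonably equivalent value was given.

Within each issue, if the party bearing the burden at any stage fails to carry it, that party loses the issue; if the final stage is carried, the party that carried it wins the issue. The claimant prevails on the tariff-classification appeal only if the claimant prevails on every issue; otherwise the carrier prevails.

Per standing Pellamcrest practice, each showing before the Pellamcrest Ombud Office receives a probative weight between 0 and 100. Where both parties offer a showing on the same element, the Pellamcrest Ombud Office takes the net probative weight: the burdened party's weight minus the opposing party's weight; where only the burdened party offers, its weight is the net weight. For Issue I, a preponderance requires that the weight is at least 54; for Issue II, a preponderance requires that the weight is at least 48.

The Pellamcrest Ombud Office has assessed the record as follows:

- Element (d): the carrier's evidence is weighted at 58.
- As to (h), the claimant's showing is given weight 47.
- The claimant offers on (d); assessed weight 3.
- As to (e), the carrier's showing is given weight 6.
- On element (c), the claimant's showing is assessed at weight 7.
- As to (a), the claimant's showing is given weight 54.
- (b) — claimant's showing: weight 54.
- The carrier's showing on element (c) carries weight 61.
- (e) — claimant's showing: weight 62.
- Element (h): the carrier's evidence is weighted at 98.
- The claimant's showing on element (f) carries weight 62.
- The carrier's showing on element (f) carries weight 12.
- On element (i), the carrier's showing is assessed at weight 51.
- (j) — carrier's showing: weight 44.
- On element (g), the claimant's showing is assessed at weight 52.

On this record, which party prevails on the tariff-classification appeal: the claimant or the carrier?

claimant

— Issue I —
Stage I.1 — burden on claimant; standard: a preponderance (weight is at least 54).
    (a): 54 ≥ 54 [met]
    (b): 54 ≥ 54 [met]
  Stage I.1 is satisfied; the onus moves to the carrier.
Stage I.2 — burden on carrier; standard: a preponderance (weight is at least 54).
    (c): 61 − 7 = 54 ≥ 54 [met]
    (d): 58 − 3 = 55 ≥ 54 [met]
  The carrier carries Stage I.2; the claimant now bears the burden.
Stage I.3 — burden on claimant; standard: a preponderance (weight is at least 54).
    (e): 62 − 6 = 56 ≥ 54 [met]
  Stage I.3 carried; the final stage is satisfied.
With every stage satisfied, the claimant prevails on this issue.
— Issue II —
At Stage II.1 the claimant must meet a preponderance (weight is at least 48): on (f) the weight is 62 less the opposing 12 gives net 50, ≥ 48, so (f) meets the standard; on (g) the weight is 52, which does reach 48, so (g) meets the standard.
  The claimant carries Stage II.1; the carrier now bears the burden.
At Stage II.2 the carrier must meet a preponderance (weight is at least 48): on (h) the weight is 98 less the opposing 47 gives net 51, ≥ 48, so (h) meets the standard; on (i) the weight is 51, which does reach 48, so (i) meets the standard.
  Stage II.2 is satisfied; the carrier continues to bear the burden.
At Stage II.3 the carrier must meet a preponderance (weight is at least 48): on (j) the weight is 44, which does not reach 48, so (j) does not meet the standard.
  Stage II.3 not carried; the carrier fails its burden.
The claimant prevails on this issue.
Per-issue: Issue I → claimant; Issue II → claimant. The claimant must prevail on every issue; overall, the claimant prevails.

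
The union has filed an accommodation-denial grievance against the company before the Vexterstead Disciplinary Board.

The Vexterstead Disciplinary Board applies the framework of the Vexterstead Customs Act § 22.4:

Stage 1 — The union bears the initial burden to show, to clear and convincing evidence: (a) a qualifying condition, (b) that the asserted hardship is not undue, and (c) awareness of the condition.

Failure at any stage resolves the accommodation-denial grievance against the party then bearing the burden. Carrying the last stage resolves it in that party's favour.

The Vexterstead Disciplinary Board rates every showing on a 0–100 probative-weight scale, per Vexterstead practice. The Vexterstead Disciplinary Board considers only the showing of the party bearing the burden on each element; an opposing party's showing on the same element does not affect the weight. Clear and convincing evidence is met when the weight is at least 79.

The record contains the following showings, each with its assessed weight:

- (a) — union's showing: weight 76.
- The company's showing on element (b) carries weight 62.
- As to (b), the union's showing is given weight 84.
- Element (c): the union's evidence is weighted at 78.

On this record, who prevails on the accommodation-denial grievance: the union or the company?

company

At Stage 1 the union must meet clear and convincing evidence (weight is at least 79): on (a) the weight is 76, which does not reach 79, so (a) does not meet the standard; on (b) the weight is 84 (the company's 62 is given no effect), ≥ 79, so (b) meets the standard; on (c) the weight is 78, < 79, so (c) does not meet the standard.
  Not every element is met, so the union fails to carry Stage 1.
The company prevails.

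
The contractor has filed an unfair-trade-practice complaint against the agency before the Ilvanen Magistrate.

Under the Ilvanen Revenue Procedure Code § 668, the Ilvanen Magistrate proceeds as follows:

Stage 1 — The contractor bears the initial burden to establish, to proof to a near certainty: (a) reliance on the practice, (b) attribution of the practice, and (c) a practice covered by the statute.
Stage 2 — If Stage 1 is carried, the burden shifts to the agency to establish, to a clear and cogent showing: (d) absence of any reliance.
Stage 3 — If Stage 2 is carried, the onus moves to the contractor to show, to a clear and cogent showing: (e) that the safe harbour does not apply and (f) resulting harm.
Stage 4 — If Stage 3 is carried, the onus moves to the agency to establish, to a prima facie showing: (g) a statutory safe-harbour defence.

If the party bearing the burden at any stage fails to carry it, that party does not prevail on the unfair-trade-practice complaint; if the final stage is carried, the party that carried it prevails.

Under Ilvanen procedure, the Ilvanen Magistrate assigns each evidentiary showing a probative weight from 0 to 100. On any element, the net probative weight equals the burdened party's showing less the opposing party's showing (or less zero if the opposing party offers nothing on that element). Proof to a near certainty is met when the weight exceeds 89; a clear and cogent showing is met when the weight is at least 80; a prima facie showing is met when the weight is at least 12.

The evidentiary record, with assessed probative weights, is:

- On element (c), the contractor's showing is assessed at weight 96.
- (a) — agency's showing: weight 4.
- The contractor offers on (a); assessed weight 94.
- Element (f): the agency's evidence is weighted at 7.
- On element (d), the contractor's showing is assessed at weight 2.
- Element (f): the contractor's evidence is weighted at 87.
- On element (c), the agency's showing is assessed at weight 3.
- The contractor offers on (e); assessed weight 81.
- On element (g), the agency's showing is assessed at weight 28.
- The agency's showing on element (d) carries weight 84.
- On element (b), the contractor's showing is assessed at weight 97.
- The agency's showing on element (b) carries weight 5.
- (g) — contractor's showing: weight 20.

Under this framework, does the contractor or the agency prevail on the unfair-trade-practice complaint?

At Stage 1 the contractor must meet proof to a near certainty (weight exceeds 89): on (a) the weight is 94 less the opposing 4 gives net 90, > 89, so (a) meets the standard; on (b) the weight is 97 less the opposing 5 gives net 92, > 89, so (b) meets the standard; on (c) the weight is 96 less the opposing 3 gives net 93, which does exceed 89, so (c) meets the standard.
  All elements met. The burden passes to the agency.
At Stage 2 the agency must meet a clear and cogent showing (weight is at least 80): on (d) the weight is 84 less the opposing 2 gives net 82, ≥ 80, so (d) meets the standard.
  The agency carries Stage 2; the contractor now bears the burden.
At Stage 3 the contractor must meet a clear and cogent showing (weight is at least 80): on (e) the weight is 81, which does reach 80, so (e) meets the standard; on (f) the weight is 87 less the opposing 7 gives net 80, which does reach 80, so (f) meets the standard.
  Stage 3 carried; the burden shifts to the agency.
At Stage 4 the agency must meet a prima facie showing (weight is at least 12): on (g) the weight is 28 less the opposing 20 gives net 8, which does not reach 12, so (g) does not meet the standard.
  Not every element is met, so the agency fails to carry Stage 4.
The analysis ends at Stage 4; the contractor prevails.

contractor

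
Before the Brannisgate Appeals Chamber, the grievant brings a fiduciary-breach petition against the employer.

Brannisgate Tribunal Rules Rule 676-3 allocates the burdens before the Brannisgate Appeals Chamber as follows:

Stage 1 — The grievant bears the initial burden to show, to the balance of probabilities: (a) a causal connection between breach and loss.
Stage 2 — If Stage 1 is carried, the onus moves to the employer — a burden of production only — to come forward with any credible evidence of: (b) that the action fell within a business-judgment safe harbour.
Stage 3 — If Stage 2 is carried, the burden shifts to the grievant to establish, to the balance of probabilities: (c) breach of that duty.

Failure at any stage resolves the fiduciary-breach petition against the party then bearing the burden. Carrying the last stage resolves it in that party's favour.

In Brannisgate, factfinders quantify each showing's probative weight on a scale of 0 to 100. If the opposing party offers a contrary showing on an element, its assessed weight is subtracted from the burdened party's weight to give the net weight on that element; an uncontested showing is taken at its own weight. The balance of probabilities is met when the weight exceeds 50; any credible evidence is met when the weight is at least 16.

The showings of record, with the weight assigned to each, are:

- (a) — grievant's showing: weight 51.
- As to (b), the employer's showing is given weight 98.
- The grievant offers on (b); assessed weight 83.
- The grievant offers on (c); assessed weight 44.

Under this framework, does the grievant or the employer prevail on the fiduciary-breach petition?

At Stage 1 the grievant must meet the balance of probabilities (weight exceeds 50): on (a) the weight is 51, which does exceed 50, so (a) meets the standard.
  All elements met. The burden passes to the employer.
At Stage 2 the employer must meet any credible evidence (weight is at least 16): on (b) the weight is 98 less the opposing 83 gives net 15, which does not reach 16, so (b) does not meet the standard.
  Stage 2 not carried; the employer fails its burden.
The grievant prevails.

grievant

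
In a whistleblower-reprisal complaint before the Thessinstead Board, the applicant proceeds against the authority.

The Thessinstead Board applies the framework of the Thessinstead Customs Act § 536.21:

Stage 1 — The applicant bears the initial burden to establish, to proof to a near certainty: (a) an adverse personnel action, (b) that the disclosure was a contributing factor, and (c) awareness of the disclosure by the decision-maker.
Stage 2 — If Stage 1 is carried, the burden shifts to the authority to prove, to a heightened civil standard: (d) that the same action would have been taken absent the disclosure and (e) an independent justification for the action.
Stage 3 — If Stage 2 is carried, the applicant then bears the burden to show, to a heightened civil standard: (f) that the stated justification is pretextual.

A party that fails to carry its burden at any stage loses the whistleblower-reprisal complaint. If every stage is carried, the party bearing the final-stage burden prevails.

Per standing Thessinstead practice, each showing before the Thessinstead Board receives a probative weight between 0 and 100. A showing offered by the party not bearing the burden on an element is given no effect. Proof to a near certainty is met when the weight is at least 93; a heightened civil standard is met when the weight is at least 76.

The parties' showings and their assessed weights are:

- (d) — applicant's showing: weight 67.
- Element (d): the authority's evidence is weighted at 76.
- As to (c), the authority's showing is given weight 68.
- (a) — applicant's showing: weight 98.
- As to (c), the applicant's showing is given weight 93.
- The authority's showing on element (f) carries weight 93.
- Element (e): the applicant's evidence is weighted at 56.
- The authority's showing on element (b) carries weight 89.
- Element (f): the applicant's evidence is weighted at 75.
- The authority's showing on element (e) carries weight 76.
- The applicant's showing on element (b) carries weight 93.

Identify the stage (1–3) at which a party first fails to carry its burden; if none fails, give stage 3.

stage 3

Stage 1 (applicant, proof to a near certainty, weight is at least 93): (a) 98 ≥ 93 — meets; (b) 93 (authority's 89 disregarded) ≥ 93 — meets; (c) 93 (authority's 68 disregarded) ≥ 93 — meets.
  Stage 1 carried; the burden shifts to the authority.
Stage 2 (authority, a heightened civil standard, weight is at least 76): (d) 76 (applicant's 67 disregarded) ≥ 76 — meets; (e) 76 (applicant's 56 disregarded) ≥ 76 — meets.
  The authority carries Stage 2; the applicant now bears the burden.
Stage 3 (applicant, a heightened civil standard, weight is at least 76): (f) 75 (authority's 93 disregarded) < 76 — fails.
  The applicant does not carry Stage 3.
The analysis ends at Stage 3; the authority prevails.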